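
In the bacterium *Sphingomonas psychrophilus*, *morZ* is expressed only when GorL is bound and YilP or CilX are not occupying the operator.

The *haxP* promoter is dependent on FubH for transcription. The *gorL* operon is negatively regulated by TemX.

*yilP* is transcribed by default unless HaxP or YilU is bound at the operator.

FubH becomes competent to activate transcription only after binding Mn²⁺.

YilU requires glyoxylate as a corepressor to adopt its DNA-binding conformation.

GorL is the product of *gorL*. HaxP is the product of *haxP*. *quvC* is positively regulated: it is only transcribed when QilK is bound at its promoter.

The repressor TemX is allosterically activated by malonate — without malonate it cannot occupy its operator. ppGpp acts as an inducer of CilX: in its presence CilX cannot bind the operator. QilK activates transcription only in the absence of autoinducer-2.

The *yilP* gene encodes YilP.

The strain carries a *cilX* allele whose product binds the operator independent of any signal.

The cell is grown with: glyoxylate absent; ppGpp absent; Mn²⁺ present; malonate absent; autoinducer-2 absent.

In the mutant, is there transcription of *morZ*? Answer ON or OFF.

Mn²⁺ is present, so FubH is active.
No repressor is bound and FubH is active, so *haxP* is transcribed.
So HaxP is produced and active.
Glyoxylate is absent, so YilU is inactive.
With repressor HaxP bound, *yilP* is not transcribed.
So YilP is not produced.
Malonate is absent, so TemX is inactive.
With no repressor bound, *gorL* is transcribed.
So GorL is produced and active.
CilX is constitutively active in this strain.
With repressor CilX bound, *morZ* is not transcribed.

OFF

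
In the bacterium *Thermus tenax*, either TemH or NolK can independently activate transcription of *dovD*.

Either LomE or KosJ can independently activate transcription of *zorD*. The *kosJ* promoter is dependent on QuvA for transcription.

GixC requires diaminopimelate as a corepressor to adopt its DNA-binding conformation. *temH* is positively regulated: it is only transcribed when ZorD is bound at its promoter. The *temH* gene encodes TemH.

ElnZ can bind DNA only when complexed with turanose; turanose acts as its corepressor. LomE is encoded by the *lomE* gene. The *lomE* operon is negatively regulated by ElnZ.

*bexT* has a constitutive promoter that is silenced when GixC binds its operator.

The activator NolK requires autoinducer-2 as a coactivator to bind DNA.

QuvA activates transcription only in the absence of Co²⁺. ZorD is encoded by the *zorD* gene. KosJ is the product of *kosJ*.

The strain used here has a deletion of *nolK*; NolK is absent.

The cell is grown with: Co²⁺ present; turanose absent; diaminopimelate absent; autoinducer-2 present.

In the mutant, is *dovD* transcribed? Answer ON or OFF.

ON

Turanose is absent, so ElnZ is inactive.
With no repressor bound, *lomE* is transcribed.
So LomE is produced and active.
Co²⁺ is present, so QuvA is inactive.
Required activator QuvA is absent, so *kosJ* is not transcribed.
So KosJ is not produced.
Activator LomE is present, so *zorD* is transcribed.
So ZorD is produced and active.
No repressor is bound and ZorD is active, so *temH* is transcribed.
So TemH is produced and active.
NolK is non-functional in this strain, so it has no effect.
Activator TemH is present, so *dovD* is transcribed.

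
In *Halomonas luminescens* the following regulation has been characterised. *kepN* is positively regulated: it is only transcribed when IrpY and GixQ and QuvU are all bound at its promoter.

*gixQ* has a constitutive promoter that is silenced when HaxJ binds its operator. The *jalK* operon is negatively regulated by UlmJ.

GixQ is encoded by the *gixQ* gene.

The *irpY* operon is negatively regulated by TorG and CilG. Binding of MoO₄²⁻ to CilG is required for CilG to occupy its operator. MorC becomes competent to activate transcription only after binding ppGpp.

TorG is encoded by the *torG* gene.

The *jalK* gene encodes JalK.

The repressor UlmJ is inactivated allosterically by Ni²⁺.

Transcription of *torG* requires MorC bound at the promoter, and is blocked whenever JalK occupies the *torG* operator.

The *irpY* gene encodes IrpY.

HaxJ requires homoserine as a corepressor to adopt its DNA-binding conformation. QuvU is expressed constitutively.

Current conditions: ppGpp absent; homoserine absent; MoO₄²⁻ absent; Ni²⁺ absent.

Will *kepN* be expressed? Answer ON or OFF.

ON

ppGpp is absent, so MorC is inactive.
Ni²⁺ is absent, so UlmJ is active.
With repressor UlmJ bound, *jalK* is not transcribed.
So JalK is not produced.
Required activator MorC is absent, so *torG* is not transcribed.
So TorG is not produced.
MoO₄²⁻ is absent, so CilG is inactive.
With no repressor bound, *irpY* is transcribed.
So IrpY is produced and active.
Homoserine is absent, so HaxJ is inactive.
With no repressor bound, *gixQ* is transcribed.
So GixQ is produced and active.
QuvU is produced constitutively and is active.
No repressor is bound and IrpY and GixQ and QuvU are active, so *kepN* is transcribed.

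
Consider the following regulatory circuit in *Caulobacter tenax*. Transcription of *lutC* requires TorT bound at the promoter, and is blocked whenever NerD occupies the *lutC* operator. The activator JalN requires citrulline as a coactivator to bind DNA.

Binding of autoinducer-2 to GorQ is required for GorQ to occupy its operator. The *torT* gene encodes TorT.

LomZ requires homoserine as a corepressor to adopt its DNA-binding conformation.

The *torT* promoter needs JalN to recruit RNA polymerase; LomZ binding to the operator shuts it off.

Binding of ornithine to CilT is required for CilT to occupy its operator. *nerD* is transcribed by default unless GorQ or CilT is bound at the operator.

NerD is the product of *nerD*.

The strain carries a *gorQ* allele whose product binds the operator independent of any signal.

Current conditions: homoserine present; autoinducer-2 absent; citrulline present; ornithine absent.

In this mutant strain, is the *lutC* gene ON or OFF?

OFF

Citrulline is present, so JalN is active.
Homoserine is present, so LomZ is active.
With repressor LomZ bound, *torT* is not transcribed.
So TorT is not produced.
GorQ is constitutively active in this strain.
Ornithine is absent, so CilT is inactive.
With repressor GorQ bound, *nerD* is not transcribed.
So NerD is not produced.
Required activator TorT is absent, so *lutC* is not transcribed.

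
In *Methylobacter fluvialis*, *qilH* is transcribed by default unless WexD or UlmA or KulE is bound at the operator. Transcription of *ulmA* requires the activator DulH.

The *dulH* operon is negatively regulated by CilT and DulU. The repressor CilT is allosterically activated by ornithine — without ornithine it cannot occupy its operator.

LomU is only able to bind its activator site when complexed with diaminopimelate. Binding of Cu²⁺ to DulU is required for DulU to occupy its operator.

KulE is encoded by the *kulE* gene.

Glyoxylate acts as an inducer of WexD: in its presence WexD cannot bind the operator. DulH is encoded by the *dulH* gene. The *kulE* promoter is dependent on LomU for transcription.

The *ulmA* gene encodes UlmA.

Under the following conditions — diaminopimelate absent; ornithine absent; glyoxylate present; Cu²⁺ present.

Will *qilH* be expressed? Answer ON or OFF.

ON

Glyoxylate is present, so WexD is inactive.
Ornithine is absent, so CilT is inactive.
Cu²⁺ is present, so DulU is active.
With repressor DulU bound, *dulH* is not transcribed.
So DulH is not produced.
Required activator DulH is absent, so *ulmA* is not transcribed.
So UlmA is not produced.
Diaminopimelate is absent, so LomU is inactive.
Required activator LomU is absent, so *kulE* is not transcribed.
So KulE is not produced.
With no repressor bound, *qilH* is transcribed.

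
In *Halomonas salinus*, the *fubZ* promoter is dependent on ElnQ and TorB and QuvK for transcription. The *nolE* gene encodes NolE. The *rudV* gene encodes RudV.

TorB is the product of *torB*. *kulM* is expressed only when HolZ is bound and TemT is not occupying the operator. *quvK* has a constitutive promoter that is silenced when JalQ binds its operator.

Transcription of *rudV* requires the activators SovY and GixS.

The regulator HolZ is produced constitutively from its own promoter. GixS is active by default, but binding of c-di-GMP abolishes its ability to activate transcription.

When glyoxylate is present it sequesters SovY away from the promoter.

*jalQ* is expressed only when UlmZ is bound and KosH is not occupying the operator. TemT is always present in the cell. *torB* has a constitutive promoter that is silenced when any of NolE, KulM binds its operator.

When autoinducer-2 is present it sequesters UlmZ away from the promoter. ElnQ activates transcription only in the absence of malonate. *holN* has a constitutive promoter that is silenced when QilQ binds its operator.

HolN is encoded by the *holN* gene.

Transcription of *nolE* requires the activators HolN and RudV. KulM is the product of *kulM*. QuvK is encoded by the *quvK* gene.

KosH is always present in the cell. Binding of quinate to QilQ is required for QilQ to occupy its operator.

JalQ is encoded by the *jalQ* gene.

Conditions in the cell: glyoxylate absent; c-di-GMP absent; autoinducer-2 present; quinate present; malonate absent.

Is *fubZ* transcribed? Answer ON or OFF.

Malonate is absent, so ElnQ is active.
Quinate is present, so QilQ is active.
With repressor QilQ bound, *holN* is not transcribed.
So HolN is not produced.
Glyoxylate is absent, so SovY is active.
c-di-GMP is absent, so GixS is active.
No repressor is bound and SovY and GixS are active, so *rudV* is transcribed.
So RudV is produced and active.
Required activator HolN is absent, so *nolE* is not transcribed.
So NolE is not produced.
TemT is produced constitutively and is active.
HolZ is produced constitutively and is active.
With repressor TemT bound, *kulM* is not transcribed.
So KulM is not produced.
With no repressor bound, *torB* is transcribed.
So TorB is produced and active.
Autoinducer-2 is present, so UlmZ is inactive.
KosH is produced constitutively and is active.
With repressor KosH bound, *jalQ* is not transcribed.
So JalQ is not produced.
With no repressor bound, *quvK* is transcribed.
So QuvK is produced and active.
No repressor is bound and ElnQ and TorB and QuvK are active, so *fubZ* is transcribed.

ON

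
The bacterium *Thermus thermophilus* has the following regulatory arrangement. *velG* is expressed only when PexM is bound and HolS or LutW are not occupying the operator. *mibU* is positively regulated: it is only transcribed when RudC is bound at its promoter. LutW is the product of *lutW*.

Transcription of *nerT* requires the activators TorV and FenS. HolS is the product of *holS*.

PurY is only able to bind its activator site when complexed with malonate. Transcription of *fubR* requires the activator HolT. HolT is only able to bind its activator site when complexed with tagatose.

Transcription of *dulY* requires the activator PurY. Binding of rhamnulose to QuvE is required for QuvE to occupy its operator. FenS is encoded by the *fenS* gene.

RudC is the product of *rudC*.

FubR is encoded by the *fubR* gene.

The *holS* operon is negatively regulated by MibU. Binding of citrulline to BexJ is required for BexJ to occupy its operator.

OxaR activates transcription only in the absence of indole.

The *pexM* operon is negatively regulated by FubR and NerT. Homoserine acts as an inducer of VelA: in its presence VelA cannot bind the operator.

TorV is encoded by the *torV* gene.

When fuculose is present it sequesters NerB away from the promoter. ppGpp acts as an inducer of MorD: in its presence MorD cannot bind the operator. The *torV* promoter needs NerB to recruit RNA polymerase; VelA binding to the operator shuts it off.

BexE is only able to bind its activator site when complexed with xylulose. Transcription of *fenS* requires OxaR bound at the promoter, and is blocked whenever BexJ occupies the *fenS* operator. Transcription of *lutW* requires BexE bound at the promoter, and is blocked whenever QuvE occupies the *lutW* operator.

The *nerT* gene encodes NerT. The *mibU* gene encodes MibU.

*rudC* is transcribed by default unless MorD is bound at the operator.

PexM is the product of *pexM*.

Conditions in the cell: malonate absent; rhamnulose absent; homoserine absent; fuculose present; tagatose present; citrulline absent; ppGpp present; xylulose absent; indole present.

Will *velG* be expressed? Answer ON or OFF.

Tagatose is present, so HolT is active.
No repressor is bound and HolT is active, so *fubR* is transcribed.
So FubR is produced and active.
Homoserine is absent, so VelA is active.
Fuculose is present, so NerB is inactive.
With repressor VelA bound, *torV* is not transcribed.
So TorV is not produced.
Indole is present, so OxaR is inactive.
Citrulline is absent, so BexJ is inactive.
Required activator OxaR is absent, so *fenS* is not transcribed.
So FenS is not produced.
Required activator TorV is absent, so *nerT* is not transcribed.
So NerT is not produced.
With repressor FubR bound, *pexM* is not transcribed.
So PexM is not produced.
ppGpp is present, so MorD is inactive.
With no repressor bound, *rudC* is transcribed.
So RudC is produced and active.
No repressor is bound and RudC is active, so *mibU* is transcribed.
So MibU is produced and active.
With repressor MibU bound, *holS* is not transcribed.
So HolS is not produced.
Xylulose is absent, so BexE is inactive.
Rhamnulose is absent, so QuvE is inactive.
Required activator BexE is absent, so *lutW* is not transcribed.
So LutW is not produced.
Required activator PexM is absent, so *velG* is not transcribed.

OFF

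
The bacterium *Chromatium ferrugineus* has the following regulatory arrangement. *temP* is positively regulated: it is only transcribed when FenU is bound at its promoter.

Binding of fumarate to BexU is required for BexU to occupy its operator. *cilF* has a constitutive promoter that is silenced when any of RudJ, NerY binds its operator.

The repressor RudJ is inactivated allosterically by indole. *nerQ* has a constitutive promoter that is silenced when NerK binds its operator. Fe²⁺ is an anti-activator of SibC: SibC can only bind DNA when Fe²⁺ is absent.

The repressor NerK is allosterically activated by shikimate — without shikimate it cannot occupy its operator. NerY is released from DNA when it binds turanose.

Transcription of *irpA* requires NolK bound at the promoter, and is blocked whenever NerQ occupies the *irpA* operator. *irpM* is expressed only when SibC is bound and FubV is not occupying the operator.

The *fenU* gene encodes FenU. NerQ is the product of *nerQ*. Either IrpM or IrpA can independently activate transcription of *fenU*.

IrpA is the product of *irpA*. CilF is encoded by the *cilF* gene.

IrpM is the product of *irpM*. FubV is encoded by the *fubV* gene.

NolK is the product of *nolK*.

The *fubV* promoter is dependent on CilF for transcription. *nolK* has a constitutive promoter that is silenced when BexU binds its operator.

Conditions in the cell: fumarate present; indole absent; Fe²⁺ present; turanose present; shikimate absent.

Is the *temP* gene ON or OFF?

Indole is absent, so RudJ is active.
Turanose is present, so NerY is inactive.
With repressor RudJ bound, *cilF* is not transcribed.
So CilF is not produced.
Required activator CilF is absent, so *fubV* is not transcribed.
So FubV is not produced.
Fe²⁺ is present, so SibC is inactive.
Required activator SibC is absent, so *irpM* is not transcribed.
So IrpM is not produced.
Fumarate is present, so BexU is active.
With repressor BexU bound, *nolK* is not transcribed.
So NolK is not produced.
Shikimate is absent, so NerK is inactive.
With no repressor bound, *nerQ* is transcribed.
So NerQ is produced and active.
With repressor NerQ bound, *irpA* is not transcribed.
So IrpA is not produced.
No activator is available at the *fenU* promoter, so *fenU* is not transcribed.
So FenU is not produced.
Required activator FenU is absent, so *temP* is not transcribed.

OFF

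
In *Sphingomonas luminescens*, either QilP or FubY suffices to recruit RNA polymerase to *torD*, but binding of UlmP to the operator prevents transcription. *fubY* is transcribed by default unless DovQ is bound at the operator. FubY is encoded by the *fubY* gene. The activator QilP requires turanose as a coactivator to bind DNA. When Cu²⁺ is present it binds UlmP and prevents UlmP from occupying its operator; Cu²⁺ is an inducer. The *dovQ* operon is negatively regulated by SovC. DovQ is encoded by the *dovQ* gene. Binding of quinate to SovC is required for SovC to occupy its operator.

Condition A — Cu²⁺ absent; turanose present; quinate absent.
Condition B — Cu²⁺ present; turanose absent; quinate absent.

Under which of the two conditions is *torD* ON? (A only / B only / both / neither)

neither

Condition A:
Cu²⁺ is absent, so UlmP is active.
Turanose is present, so QilP is active.
Quinate is absent, so SovC is inactive.
With no repressor bound, *dovQ* is transcribed.
So DovQ is produced and active.
With repressor DovQ bound, *fubY* is not transcribed.
So FubY is not produced.
With repressor UlmP bound, *torD* is not transcribed.
→ *torD* is OFF in A.
Condition B:
Cu²⁺ is present, so UlmP is inactive.
Turanose is absent, so QilP is inactive.
Quinate is absent, so SovC is inactive.
With no repressor bound, *dovQ* is transcribed.
So DovQ is produced and active.
With repressor DovQ bound, *fubY* is not transcribed.
So FubY is not produced.
No activator is available at the *torD* promoter, so *torD* is not transcribed.
→ *torD* is OFF in B.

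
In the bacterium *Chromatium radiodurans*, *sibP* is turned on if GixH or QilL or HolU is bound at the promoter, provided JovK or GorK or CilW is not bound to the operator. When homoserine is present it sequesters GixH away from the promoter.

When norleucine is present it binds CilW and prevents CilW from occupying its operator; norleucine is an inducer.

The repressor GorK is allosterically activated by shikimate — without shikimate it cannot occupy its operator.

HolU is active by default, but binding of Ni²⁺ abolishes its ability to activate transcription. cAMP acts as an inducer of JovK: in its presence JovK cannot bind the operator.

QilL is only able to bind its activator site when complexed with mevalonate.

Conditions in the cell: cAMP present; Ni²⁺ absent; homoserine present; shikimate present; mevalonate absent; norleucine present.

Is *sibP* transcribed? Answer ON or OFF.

OFF

cAMP is present, so JovK is inactive.
Homoserine is present, so GixH is inactive.
Mevalonate is absent, so QilL is inactive.
Shikimate is present, so GorK is active.
Ni²⁺ is absent, so HolU is active.
Norleucine is present, so CilW is inactive.
With repressor GorK bound, *sibP* is not transcribed.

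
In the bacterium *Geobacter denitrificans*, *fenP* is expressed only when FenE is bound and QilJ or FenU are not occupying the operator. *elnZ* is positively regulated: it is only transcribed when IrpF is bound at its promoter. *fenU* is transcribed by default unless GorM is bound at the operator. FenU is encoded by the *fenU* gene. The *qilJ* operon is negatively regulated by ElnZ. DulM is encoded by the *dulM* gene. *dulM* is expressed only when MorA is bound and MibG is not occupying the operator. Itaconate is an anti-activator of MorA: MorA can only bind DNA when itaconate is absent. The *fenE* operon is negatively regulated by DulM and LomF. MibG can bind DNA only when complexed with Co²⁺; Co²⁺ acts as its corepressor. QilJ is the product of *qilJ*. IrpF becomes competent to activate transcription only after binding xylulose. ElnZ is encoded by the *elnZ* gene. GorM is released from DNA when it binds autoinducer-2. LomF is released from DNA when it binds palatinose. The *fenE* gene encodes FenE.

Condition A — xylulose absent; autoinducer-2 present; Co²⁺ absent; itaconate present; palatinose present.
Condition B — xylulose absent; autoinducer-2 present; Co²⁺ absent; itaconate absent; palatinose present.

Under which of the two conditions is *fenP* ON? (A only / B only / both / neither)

Condition A:
Xylulose is absent, so IrpF is inactive.
Required activator IrpF is absent, so *elnZ* is not transcribed.
So ElnZ is not produced.
With no repressor bound, *qilJ* is transcribed.
So QilJ is produced and active.
Autoinducer-2 is present, so GorM is inactive.
With no repressor bound, *fenU* is transcribed.
So FenU is produced and active.
Co²⁺ is absent, so MibG is inactive.
Itaconate is present, so MorA is inactive.
Required activator MorA is absent, so *dulM* is not transcribed.
So DulM is not produced.
Palatinose is present, so LomF is inactive.
With no repressor bound, *fenE* is transcribed.
So FenE is produced and active.
With repressor QilJ bound, *fenP* is not transcribed.
→ *fenP* is OFF in A.
Condition B:
Xylulose is absent, so IrpF is inactive.
Required activator IrpF is absent, so *elnZ* is not transcribed.
So ElnZ is not produced.
With no repressor bound, *qilJ* is transcribed.
So QilJ is produced and active.
Autoinducer-2 is present, so GorM is inactive.
With no repressor bound, *fenU* is transcribed.
So FenU is produced and active.
Co²⁺ is absent, so MibG is inactive.
Itaconate is absent, so MorA is active.
No repressor is bound and MorA is active, so *dulM* is transcribed.
So DulM is produced and active.
Palatinose is present, so LomF is inactive.
With repressor DulM bound, *fenE* is not transcribed.
So FenE is not produced.
With repressor QilJ bound, *fenP* is not transcribed.
→ *fenP* is OFF in B.

neither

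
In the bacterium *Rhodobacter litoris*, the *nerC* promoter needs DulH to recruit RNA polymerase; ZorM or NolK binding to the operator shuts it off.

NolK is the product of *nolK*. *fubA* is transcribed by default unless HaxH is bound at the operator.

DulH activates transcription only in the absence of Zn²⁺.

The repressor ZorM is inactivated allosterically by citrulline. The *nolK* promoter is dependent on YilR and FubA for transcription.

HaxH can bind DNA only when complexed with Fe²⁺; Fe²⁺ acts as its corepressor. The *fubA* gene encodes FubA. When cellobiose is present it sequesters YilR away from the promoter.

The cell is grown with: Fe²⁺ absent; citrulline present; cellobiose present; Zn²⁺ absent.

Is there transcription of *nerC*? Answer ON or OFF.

ON

Zn²⁺ is absent, so DulH is active.
Citrulline is present, so ZorM is inactive.
Cellobiose is present, so YilR is inactive.
Fe²⁺ is absent, so HaxH is inactive.
With no repressor bound, *fubA* is transcribed.
So FubA is produced and active.
Required activator YilR is absent, so *nolK* is not transcribed.
So NolK is not produced.
No repressor is bound and DulH is active, so *nerC* is transcribed.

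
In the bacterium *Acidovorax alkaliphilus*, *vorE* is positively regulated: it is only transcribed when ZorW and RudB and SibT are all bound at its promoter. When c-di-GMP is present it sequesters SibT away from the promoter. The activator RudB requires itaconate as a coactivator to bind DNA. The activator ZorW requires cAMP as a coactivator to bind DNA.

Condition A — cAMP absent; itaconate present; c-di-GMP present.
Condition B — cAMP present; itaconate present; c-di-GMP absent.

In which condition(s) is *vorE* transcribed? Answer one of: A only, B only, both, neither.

B only

Condition A:
cAMP is absent, so ZorW is inactive.
Itaconate is present, so RudB is active.
c-di-GMP is present, so SibT is inactive.
Required activator ZorW is absent, so *vorE* is not transcribed.
→ *vorE* is OFF in A.
Condition B:
cAMP is present, so ZorW is active.
Itaconate is present, so RudB is active.
c-di-GMP is absent, so SibT is active.
No repressor is bound and ZorW and RudB and SibT are active, so *vorE* is transcribed.
→ *vorE* is ON in B.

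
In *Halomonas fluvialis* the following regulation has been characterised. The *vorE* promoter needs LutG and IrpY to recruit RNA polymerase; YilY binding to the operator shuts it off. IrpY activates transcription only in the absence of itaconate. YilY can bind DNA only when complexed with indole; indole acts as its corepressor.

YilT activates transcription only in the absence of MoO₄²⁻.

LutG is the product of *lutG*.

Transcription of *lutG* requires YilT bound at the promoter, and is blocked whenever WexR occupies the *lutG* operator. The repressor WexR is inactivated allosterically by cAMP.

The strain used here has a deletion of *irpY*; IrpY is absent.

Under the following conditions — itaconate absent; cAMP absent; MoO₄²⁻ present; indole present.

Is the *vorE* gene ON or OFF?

OFF

cAMP is absent, so WexR is active.
MoO₄²⁻ is present, so YilT is inactive.
With repressor WexR bound, *lutG* is not transcribed.
So LutG is not produced.
Indole is present, so YilY is active.
IrpY is non-functional in this strain, so it has no effect.
With repressor YilY bound, *vorE* is not transcribed.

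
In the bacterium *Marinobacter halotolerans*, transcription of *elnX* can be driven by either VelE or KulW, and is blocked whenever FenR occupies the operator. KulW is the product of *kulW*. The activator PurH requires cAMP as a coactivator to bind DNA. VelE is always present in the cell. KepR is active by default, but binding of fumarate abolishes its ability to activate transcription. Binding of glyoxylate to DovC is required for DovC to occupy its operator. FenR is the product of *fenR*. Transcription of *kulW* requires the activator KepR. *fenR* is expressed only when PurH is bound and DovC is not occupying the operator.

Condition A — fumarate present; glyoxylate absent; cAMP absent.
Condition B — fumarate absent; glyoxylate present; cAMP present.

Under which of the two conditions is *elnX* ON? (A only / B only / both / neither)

both

Condition A:
VelE is produced constitutively and is active.
Fumarate is present, so KepR is inactive.
Required activator KepR is absent, so *kulW* is not transcribed.
So KulW is not produced.
Glyoxylate is absent, so DovC is inactive.
cAMP is absent, so PurH is inactive.
Required activator PurH is absent, so *fenR* is not transcribed.
So FenR is not produced.
Activator VelE is present, so *elnX* is transcribed.
→ *elnX* is ON in A.
Condition B:
VelE is produced constitutively and is active.
Fumarate is absent, so KepR is active.
No repressor is bound and KepR is active, so *kulW* is transcribed.
So KulW is produced and active.
Glyoxylate is present, so DovC is active.
cAMP is present, so PurH is active.
With repressor DovC bound, *fenR* is not transcribed.
So FenR is not produced.
Activator VelE is present, so *elnX* is transcribed.
→ *elnX* is ON in B.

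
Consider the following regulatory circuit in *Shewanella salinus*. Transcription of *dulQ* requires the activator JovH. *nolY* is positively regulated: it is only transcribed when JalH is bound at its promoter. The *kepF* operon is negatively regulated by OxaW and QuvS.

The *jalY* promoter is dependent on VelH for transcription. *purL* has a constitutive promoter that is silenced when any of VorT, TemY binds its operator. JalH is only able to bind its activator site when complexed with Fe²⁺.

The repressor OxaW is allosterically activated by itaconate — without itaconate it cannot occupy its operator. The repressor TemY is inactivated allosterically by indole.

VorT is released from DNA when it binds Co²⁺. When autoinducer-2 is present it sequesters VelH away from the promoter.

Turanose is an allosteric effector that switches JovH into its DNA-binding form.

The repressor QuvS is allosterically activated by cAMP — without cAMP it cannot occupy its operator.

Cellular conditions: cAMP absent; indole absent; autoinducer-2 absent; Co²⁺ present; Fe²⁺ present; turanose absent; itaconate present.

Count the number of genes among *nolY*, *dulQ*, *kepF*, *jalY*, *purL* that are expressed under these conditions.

2

Fe²⁺ is present, so JalH is active.
No repressor is bound and JalH is active, so *nolY* is transcribed.
→ *nolY* is ON.
Turanose is absent, so JovH is inactive.
Required activator JovH is absent, so *dulQ* is not transcribed.
→ *dulQ* is OFF.
Itaconate is present, so OxaW is active.
cAMP is absent, so QuvS is inactive.
With repressor OxaW bound, *kepF* is not transcribed.
→ *kepF* is OFF.
Autoinducer-2 is absent, so VelH is active.
No repressor is bound and VelH is active, so *jalY* is transcribed.
→ *jalY* is ON.
Co²⁺ is present, so VorT is inactive.
Indole is absent, so TemY is active.
With repressor TemY bound, *purL* is not transcribed.
→ *purL* is OFF.
2 of the 5 genes are transcribed.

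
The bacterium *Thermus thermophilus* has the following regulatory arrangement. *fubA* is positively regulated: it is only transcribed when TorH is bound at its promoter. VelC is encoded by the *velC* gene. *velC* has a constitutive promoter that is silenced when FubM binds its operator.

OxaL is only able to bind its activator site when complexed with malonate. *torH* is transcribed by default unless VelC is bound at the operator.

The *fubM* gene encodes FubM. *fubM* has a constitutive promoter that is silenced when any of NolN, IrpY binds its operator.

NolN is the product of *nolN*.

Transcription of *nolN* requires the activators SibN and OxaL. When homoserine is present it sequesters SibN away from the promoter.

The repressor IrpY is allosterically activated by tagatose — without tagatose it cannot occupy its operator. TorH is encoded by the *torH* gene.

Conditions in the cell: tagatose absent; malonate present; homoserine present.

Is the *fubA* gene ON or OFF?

ON

Homoserine is present, so SibN is inactive.
Malonate is present, so OxaL is active.
Required activator SibN is absent, so *nolN* is not transcribed.
So NolN is not produced.
Tagatose is absent, so IrpY is inactive.
With no repressor bound, *fubM* is transcribed.
So FubM is produced and active.
With repressor FubM bound, *velC* is not transcribed.
So VelC is not produced.
With no repressor bound, *torH* is transcribed.
So TorH is produced and active.
No repressor is bound and TorH is active, so *fubA* is transcribed.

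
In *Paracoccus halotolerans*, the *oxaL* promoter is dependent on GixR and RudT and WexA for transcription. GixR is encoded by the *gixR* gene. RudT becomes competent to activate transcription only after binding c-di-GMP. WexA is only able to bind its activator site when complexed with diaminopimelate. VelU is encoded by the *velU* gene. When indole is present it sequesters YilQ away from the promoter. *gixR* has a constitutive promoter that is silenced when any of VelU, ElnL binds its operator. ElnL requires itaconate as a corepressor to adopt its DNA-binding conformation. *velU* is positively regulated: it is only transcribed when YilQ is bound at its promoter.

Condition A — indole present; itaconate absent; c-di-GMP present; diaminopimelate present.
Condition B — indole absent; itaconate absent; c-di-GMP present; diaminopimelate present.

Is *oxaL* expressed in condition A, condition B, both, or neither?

A only

Condition A:
Indole is present, so YilQ is inactive.
Required activator YilQ is absent, so *velU* is not transcribed.
So VelU is not produced.
Itaconate is absent, so ElnL is inactive.
With no repressor bound, *gixR* is transcribed.
So GixR is produced and active.
c-di-GMP is present, so RudT is active.
Diaminopimelate is present, so WexA is active.
No repressor is bound and GixR and RudT and WexA are active, so *oxaL* is transcribed.
→ *oxaL* is ON in A.
Condition B:
Indole is absent, so YilQ is active.
No repressor is bound and YilQ is active, so *velU* is transcribed.
So VelU is produced and active.
Itaconate is absent, so ElnL is inactive.
With repressor VelU bound, *gixR* is not transcribed.
So GixR is not produced.
c-di-GMP is present, so RudT is active.
Diaminopimelate is present, so WexA is active.
Required activator GixR is absent, so *oxaL* is not transcribed.
→ *oxaL* is OFF in B.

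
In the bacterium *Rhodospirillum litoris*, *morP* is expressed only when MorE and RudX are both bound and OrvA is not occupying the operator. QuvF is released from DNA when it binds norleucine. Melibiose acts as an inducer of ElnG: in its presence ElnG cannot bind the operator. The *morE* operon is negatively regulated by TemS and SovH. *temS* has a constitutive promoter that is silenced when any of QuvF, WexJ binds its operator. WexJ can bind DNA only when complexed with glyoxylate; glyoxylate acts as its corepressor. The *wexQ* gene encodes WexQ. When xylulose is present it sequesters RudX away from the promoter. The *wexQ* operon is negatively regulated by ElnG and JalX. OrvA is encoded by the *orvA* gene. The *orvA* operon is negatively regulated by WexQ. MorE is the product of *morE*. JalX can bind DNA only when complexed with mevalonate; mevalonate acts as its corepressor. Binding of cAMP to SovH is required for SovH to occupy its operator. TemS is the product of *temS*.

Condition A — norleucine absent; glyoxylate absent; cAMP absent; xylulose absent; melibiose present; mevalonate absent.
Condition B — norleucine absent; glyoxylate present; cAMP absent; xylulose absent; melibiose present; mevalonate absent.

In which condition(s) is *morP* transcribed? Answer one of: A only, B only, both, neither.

Condition A:
Norleucine is absent, so QuvF is active.
Glyoxylate is absent, so WexJ is inactive.
With repressor QuvF bound, *temS* is not transcribed.
So TemS is not produced.
cAMP is absent, so SovH is inactive.
With no repressor bound, *morE* is transcribed.
So MorE is produced and active.
Xylulose is absent, so RudX is active.
Melibiose is present, so ElnG is inactive.
Mevalonate is absent, so JalX is inactive.
With no repressor bound, *wexQ* is transcribed.
So WexQ is produced and active.
With repressor WexQ bound, *orvA* is not transcribed.
So OrvA is not produced.
No repressor is bound and MorE and RudX are active, so *morP* is transcribed.
→ *morP* is ON in A.
Condition B:
Norleucine is absent, so QuvF is active.
Glyoxylate is present, so WexJ is active.
With repressor QuvF bound, *temS* is not transcribed.
So TemS is not produced.
cAMP is absent, so SovH is inactive.
With no repressor bound, *morE* is transcribed.
So MorE is produced and active.
Xylulose is absent, so RudX is active.
Melibiose is present, so ElnG is inactive.
Mevalonate is absent, so JalX is inactive.
With no repressor bound, *wexQ* is transcribed.
So WexQ is produced and active.
With repressor WexQ bound, *orvA* is not transcribed.
So OrvA is not produced.
No repressor is bound and MorE and RudX are active, so *morP* is transcribed.
→ *morP* is ON in B.

both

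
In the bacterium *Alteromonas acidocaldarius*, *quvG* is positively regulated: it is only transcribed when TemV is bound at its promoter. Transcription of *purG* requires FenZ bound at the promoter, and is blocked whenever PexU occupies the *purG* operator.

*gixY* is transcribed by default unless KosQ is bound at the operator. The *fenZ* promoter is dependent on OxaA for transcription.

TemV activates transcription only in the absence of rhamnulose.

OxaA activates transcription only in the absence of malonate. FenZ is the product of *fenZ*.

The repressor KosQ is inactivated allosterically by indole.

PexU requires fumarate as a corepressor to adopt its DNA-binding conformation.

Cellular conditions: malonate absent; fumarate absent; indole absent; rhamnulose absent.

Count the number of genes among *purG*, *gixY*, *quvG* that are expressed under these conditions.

2

Malonate is absent, so OxaA is active.
No repressor is bound and OxaA is active, so *fenZ* is transcribed.
So FenZ is produced and active.
Fumarate is absent, so PexU is inactive.
No repressor is bound and FenZ is active, so *purG* is transcribed.
→ *purG* is ON.
Indole is absent, so KosQ is active.
With repressor KosQ bound, *gixY* is not transcribed.
→ *gixY* is OFF.
Rhamnulose is absent, so TemV is active.
No repressor is bound and TemV is active, so *quvG* is transcribed.
→ *quvG* is ON.
2 of the 3 genes are transcribed.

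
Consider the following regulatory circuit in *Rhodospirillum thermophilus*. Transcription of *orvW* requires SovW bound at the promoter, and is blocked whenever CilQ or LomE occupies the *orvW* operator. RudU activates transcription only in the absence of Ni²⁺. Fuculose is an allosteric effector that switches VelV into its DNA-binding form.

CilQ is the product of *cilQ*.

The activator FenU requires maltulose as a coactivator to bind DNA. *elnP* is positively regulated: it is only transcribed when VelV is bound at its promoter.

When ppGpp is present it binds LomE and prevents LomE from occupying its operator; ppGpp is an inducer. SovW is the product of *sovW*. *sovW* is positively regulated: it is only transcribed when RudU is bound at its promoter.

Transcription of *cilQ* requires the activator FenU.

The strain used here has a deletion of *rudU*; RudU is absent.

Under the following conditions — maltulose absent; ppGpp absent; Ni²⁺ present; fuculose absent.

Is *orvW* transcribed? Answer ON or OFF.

OFF

RudU is non-functional in this strain, so it has no effect.
Required activator RudU is absent, so *sovW* is not transcribed.
So SovW is not produced.
Maltulose is absent, so FenU is inactive.
Required activator FenU is absent, so *cilQ* is not transcribed.
So CilQ is not produced.
ppGpp is absent, so LomE is active.
With repressor LomE bound, *orvW* is not transcribed.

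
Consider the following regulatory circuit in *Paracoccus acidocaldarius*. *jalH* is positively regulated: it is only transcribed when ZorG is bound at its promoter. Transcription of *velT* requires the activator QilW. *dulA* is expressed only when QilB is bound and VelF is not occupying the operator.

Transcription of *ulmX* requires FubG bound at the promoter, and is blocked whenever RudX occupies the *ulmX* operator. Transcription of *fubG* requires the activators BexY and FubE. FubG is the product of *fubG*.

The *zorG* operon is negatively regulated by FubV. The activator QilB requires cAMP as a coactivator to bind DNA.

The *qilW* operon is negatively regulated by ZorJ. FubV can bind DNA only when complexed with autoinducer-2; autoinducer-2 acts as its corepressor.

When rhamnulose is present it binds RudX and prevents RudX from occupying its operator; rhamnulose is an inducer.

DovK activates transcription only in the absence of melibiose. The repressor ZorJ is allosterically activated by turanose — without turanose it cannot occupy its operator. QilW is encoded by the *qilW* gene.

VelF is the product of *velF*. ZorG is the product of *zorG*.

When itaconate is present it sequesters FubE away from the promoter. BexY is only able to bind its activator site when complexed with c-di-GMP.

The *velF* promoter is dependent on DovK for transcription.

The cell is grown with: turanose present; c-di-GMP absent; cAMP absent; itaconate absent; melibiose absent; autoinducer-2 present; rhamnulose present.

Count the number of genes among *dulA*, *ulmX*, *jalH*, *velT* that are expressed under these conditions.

cAMP is absent, so QilB is inactive.
Melibiose is absent, so DovK is active.
No repressor is bound and DovK is active, so *velF* is transcribed.
So VelF is produced and active.
With repressor VelF bound, *dulA* is not transcribed.
→ *dulA* is OFF.
c-di-GMP is absent, so BexY is inactive.
Itaconate is absent, so FubE is active.
Required activator BexY is absent, so *fubG* is not transcribed.
So FubG is not produced.
Rhamnulose is present, so RudX is inactive.
Required activator FubG is absent, so *ulmX* is not transcribed.
→ *ulmX* is OFF.
Autoinducer-2 is present, so FubV is active.
With repressor FubV bound, *zorG* is not transcribed.
So ZorG is not produced.
Required activator ZorG is absent, so *jalH* is not transcribed.
→ *jalH* is OFF.
Turanose is present, so ZorJ is active.
With repressor ZorJ bound, *qilW* is not transcribed.
So QilW is not produced.
Required activator QilW is absent, so *velT* is not transcribed.
→ *velT* is OFF.
0 of the 4 genes are transcribed.

0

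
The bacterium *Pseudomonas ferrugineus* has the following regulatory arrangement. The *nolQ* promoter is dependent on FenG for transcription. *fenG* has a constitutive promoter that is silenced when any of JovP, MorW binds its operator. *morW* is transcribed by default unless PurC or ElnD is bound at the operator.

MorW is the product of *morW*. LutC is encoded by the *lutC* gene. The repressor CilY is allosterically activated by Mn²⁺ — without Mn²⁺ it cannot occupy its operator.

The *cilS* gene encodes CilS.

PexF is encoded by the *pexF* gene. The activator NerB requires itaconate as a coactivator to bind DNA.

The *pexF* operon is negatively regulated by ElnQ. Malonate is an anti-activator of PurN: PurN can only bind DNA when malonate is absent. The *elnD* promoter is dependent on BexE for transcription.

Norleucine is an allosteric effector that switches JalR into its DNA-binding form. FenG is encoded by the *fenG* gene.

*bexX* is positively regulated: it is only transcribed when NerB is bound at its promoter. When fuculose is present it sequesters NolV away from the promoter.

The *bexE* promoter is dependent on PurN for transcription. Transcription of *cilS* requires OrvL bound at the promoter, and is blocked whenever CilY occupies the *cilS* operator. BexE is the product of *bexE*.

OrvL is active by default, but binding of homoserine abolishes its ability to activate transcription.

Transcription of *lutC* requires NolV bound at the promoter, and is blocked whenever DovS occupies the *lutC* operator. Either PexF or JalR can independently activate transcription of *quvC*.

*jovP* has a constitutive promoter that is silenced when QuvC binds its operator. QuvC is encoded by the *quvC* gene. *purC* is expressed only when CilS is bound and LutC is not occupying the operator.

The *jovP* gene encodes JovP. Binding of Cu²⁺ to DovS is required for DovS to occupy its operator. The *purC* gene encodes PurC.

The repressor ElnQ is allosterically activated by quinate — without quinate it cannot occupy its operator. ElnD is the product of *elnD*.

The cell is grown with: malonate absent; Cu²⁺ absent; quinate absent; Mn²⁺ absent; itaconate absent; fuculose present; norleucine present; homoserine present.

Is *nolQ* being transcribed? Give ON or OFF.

Quinate is absent, so ElnQ is inactive.
With no repressor bound, *pexF* is transcribed.
So PexF is produced and active.
Norleucine is present, so JalR is active.
Activator PexF is present, so *quvC* is transcribed.
So QuvC is produced and active.
With repressor QuvC bound, *jovP* is not transcribed.
So JovP is not produced.
Cu²⁺ is absent, so DovS is inactive.
Fuculose is present, so NolV is inactive.
Required activator NolV is absent, so *lutC* is not transcribed.
So LutC is not produced.
Mn²⁺ is absent, so CilY is inactive.
Homoserine is present, so OrvL is inactive.
Required activator OrvL is absent, so *cilS* is not transcribed.
So CilS is not produced.
Required activator CilS is absent, so *purC* is not transcribed.
So PurC is not produced.
Malonate is absent, so PurN is active.
No repressor is bound and PurN is active, so *bexE* is transcribed.
So BexE is produced and active.
No repressor is bound and BexE is active, so *elnD* is transcribed.
So ElnD is produced and active.
With repressor ElnD bound, *morW* is not transcribed.
So MorW is not produced.
With no repressor bound, *fenG* is transcribed.
So FenG is produced and active.
No repressor is bound and FenG is active, so *nolQ* is transcribed.

ON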